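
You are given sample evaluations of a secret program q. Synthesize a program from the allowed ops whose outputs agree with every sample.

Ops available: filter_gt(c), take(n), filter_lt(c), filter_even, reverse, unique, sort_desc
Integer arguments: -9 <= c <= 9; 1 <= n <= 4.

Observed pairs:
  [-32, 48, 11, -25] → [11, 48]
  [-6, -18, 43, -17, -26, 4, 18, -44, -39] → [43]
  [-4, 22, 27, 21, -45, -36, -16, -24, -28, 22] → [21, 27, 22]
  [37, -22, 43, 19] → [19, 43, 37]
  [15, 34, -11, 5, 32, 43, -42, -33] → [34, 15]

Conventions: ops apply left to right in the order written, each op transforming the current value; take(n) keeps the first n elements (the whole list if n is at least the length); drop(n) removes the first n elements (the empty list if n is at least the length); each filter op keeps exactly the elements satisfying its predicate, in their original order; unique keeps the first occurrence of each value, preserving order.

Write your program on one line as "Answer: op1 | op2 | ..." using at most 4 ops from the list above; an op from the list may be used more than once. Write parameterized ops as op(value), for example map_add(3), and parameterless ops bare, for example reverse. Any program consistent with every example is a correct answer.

take(4) | reverse | filter_gt(8)

Check, running the answer program on each example:
  [-32, 48, 11, -25] -> [-32, 48, 11, -25] -> [-25, 11, 48, -32] -> [11, 48]
  [-6, -18, 43, -17, -26, 4, 18, -44, -39] -> [-6, -18, 43, -17] -> [-17, 43, -18, -6] -> [43]
  [-4, 22, 27, 21, -45, -36, -16, -24, -28, 22] -> [-4, 22, 27, 21] -> [21, 27, 22, -4] -> [21, 27, 22]
  [37, -22, 43, 19] -> [37, -22, 43, 19] -> [19, 43, -22, 37] -> [19, 43, 37]
  [15, 34, -11, 5, 32, 43, -42, -33] -> [15, 34, -11, 5] -> [5, -11, 34, 15] -> [34, 15]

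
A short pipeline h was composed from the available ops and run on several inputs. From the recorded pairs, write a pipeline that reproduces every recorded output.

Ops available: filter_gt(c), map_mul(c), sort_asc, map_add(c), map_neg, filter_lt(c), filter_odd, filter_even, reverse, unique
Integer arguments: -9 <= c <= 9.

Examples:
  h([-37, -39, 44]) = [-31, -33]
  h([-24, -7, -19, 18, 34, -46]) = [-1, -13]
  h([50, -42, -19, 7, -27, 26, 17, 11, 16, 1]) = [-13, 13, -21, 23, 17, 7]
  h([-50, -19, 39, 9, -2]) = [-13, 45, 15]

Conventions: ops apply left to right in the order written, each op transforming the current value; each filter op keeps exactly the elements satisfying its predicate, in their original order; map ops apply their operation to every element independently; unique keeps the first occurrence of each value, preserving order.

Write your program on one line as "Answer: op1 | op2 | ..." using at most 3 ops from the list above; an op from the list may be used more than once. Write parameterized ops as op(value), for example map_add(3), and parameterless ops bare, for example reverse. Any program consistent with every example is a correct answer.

map_add(6) | filter_odd

Check, running the answer program on each example:
  [-37, -39, 44] -> [-31, -33, 50] -> [-31, -33]
  [-24, -7, -19, 18, 34, -46] -> [-18, -1, -13, 24, 40, -40] -> [-1, -13]
  [50, -42, -19, 7, -27, 26, 17, 11, 16, 1] -> [56, -36, -13, 13, -21, 32, 23, 17, 22, 7] -> [-13, 13, -21, 23, 17, 7]
  [-50, -19, 39, 9, -2] -> [-44, -13, 45, 15, 4] -> [-13, 45, 15]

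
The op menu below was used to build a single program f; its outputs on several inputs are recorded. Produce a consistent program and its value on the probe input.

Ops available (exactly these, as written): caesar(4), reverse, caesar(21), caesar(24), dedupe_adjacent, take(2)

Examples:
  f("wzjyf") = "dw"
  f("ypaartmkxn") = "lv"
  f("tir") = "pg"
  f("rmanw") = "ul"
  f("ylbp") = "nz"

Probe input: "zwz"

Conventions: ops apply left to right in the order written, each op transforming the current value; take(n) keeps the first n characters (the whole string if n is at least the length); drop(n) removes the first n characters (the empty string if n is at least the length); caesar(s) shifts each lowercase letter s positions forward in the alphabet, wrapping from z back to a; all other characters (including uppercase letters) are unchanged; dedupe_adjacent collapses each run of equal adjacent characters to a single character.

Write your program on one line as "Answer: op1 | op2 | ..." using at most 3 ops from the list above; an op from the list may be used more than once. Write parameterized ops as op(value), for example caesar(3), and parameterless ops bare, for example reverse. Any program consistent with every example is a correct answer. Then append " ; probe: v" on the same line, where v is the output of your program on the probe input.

caesar(24) | reverse | take(2) ; probe: "xu"

Check, running the answer program on each example:
  "wzjyf" -> "uxhwd" -> "dwhxu" -> "dw"
  "ypaartmkxn" -> "wnyyprkivl" -> "lvikrpyynw" -> "lv"
  "tir" -> "rgp" -> "pgr" -> "pg"
  "rmanw" -> "pkylu" -> "ulykp" -> "ul"
  "ylbp" -> "wjzn" -> "nzjw" -> "nz"
  probe: "zwz" -> "xux" -> "xux" -> "xu"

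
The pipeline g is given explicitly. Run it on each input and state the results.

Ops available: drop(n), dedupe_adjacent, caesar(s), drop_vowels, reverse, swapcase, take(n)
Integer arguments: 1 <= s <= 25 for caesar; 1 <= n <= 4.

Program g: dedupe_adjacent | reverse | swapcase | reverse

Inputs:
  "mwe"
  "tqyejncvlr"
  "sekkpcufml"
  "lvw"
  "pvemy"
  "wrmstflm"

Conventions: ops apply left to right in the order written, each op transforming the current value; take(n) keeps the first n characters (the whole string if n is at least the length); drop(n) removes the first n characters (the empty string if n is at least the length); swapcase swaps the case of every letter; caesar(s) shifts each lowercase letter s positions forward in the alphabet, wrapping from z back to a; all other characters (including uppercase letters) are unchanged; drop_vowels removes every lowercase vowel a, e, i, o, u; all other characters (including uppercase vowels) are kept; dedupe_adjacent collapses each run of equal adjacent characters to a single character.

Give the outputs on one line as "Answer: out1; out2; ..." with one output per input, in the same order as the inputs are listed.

"MWE"; "TQYEJNCVLR"; "SEKPCUFML"; "LVW"; "PVEMY"; "WRMSTFLM"

Execution, op by op:
  "mwe" -> "mwe" -> "ewm" -> "EWM" -> "MWE"
  "tqyejncvlr" -> "tqyejncvlr" -> "rlvcnjeyqt" -> "RLVCNJEYQT" -> "TQYEJNCVLR"
  "sekkpcufml" -> "sekpcufml" -> "lmfucpkes" -> "LMFUCPKES" -> "SEKPCUFML"
  "lvw" -> "lvw" -> "wvl" -> "WVL" -> "LVW"
  "pvemy" -> "pvemy" -> "ymevp" -> "YMEVP" -> "PVEMY"
  "wrmstflm" -> "wrmstflm" -> "mlftsmrw" -> "MLFTSMRW" -> "WRMSTFLM"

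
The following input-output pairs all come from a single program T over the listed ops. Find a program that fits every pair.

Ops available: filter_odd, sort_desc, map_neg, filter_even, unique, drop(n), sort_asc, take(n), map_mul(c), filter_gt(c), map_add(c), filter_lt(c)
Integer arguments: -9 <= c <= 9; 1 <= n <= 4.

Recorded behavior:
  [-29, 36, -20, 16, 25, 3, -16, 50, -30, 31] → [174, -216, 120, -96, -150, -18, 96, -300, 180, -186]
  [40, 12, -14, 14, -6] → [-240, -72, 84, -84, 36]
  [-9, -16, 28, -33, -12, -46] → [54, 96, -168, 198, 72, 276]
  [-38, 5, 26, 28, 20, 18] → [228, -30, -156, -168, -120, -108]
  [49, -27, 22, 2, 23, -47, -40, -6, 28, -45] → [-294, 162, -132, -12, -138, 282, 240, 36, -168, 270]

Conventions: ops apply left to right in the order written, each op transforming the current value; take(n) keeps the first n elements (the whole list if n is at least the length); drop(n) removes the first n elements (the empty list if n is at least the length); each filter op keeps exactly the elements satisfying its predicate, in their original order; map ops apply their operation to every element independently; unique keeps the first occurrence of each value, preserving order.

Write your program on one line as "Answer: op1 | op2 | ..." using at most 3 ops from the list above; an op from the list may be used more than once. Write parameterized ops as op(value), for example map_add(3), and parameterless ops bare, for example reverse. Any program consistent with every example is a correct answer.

map_mul(2) | map_mul(-3)

Check, running the answer program on each example:
  [-29, 36, -20, 16, 25, 3, -16, 50, -30, 31] -> [-58, 72, -40, 32, 50, 6, -32, 100, -60, 62] -> [174, -216, 120, -96, -150, -18, 96, -300, 180, -186]
  [40, 12, -14, 14, -6] -> [80, 24, -28, 28, -12] -> [-240, -72, 84, -84, 36]
  [-9, -16, 28, -33, -12, -46] -> [-18, -32, 56, -66, -24, -92] -> [54, 96, -168, 198, 72, 276]
  [-38, 5, 26, 28, 20, 18] -> [-76, 10, 52, 56, 40, 36] -> [228, -30, -156, -168, -120, -108]
  [49, -27, 22, 2, 23, -47, -40, -6, 28, -45] -> [98, -54, 44, 4, 46, -94, -80, -12, 56, -90] -> [-294, 162, -132, -12, -138, 282, 240, 36, -168, 270]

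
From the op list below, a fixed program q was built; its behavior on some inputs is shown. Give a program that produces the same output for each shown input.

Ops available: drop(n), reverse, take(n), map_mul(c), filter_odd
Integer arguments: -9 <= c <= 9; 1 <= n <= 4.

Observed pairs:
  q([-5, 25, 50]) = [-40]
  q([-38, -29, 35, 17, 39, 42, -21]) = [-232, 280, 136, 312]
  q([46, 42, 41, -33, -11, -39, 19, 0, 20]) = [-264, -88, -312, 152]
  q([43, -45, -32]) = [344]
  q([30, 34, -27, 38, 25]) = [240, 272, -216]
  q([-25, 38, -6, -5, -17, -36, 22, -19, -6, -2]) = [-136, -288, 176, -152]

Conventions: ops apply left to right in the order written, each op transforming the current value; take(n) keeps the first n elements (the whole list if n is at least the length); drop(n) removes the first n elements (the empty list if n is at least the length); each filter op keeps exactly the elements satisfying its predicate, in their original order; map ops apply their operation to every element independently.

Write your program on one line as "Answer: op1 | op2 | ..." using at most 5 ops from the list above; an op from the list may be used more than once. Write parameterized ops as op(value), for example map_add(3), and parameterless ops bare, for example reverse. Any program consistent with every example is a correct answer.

reverse | drop(2) | take(4) | reverse | map_mul(8)

Check, running the answer program on each example:
  [-5, 25, 50] -> [50, 25, -5] -> [-5] -> [-5] -> [-5] -> [-40]
  [-38, -29, 35, 17, 39, 42, -21] -> [-21, 42, 39, 17, 35, -29, -38] -> [39, 17, 35, -29, -38] -> [39, 17, 35, -29] -> [-29, 35, 17, 39] -> [-232, 280, 136, 312]
  [46, 42, 41, -33, -11, -39, 19, 0, 20] -> [20, 0, 19, -39, -11, -33, 41, 42, 46] -> [19, -39, -11, -33, 41, 42, 46] -> [19, -39, -11, -33] -> [-33, -11, -39, 19] -> [-264, -88, -312, 152]
  [43, -45, -32] -> [-32, -45, 43] -> [43] -> [43] -> [43] -> [344]
  [30, 34, -27, 38, 25] -> [25, 38, -27, 34, 30] -> [-27, 34, 30] -> [-27, 34, 30] -> [30, 34, -27] -> [240, 272, -216]
  [-25, 38, -6, -5, -17, -36, 22, -19, -6, -2] -> [-2, -6, -19, 22, -36, -17, -5, -6, 38, -25] -> [-19, 22, -36, -17, -5, -6, 38, -25] -> [-19, 22, -36, -17] -> [-17, -36, 22, -19] -> [-136, -288, 176, -152]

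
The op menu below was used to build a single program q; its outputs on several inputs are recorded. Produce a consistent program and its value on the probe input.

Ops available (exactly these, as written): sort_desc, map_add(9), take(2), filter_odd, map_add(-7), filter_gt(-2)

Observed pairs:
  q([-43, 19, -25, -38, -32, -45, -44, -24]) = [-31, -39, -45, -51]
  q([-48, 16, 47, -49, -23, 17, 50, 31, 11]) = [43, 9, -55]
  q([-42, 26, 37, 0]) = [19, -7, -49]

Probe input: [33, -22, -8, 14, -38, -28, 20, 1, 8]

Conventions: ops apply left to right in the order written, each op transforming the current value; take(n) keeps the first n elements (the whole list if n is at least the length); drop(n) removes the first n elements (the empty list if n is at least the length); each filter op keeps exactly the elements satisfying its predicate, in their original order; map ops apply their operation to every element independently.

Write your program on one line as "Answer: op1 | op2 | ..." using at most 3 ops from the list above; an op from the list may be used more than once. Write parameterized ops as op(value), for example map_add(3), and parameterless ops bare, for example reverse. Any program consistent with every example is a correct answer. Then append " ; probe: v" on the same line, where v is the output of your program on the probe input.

map_add(-7) | sort_desc | filter_odd ; probe: [13, 7, 1, -15, -29, -35, -45]

Check, running the answer program on each example:
  [-43, 19, -25, -38, -32, -45, -44, -24] -> [-50, 12, -32, -45, -39, -52, -51, -31] -> [12, -31, -32, -39, -45, -50, -51, -52] -> [-31, -39, -45, -51]
  [-48, 16, 47, -49, -23, 17, 50, 31, 11] -> [-55, 9, 40, -56, -30, 10, 43, 24, 4] -> [43, 40, 24, 10, 9, 4, -30, -55, -56] -> [43, 9, -55]
  [-42, 26, 37, 0] -> [-49, 19, 30, -7] -> [30, 19, -7, -49] -> [19, -7, -49]
  probe: [33, -22, -8, 14, -38, -28, 20, 1, 8] -> [26, -29, -15, 7, -45, -35, 13, -6, 1] -> [26, 13, 7, 1, -6, -15, -29, -35, -45] -> [13, 7, 1, -15, -29, -35, -45]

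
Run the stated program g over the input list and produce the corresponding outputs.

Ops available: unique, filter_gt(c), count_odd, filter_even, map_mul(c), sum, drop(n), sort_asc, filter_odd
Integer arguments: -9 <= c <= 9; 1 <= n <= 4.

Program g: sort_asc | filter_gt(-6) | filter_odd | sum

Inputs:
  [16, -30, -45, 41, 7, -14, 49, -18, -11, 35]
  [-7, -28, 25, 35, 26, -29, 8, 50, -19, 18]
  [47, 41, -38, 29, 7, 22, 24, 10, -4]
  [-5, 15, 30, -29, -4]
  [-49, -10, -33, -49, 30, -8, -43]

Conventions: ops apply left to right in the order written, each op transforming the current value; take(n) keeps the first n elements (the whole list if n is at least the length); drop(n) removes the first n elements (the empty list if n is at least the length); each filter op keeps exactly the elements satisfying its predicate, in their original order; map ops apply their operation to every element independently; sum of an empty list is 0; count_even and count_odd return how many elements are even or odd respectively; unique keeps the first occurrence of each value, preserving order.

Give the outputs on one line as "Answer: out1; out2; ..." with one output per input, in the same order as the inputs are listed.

132; 60; 124; 10; 0

Execution, op by op:
  [16, -30, -45, 41, 7, -14, 49, -18, -11, 35] -> [-45, -30, -18, -14, -11, 7, 16, 35, 41, 49] -> [7, 16, 35, 41, 49] -> [7, 35, 41, 49] -> 132
  [-7, -28, 25, 35, 26, -29, 8, 50, -19, 18] -> [-29, -28, -19, -7, 8, 18, 25, 26, 35, 50] -> [8, 18, 25, 26, 35, 50] -> [25, 35] -> 60
  [47, 41, -38, 29, 7, 22, 24, 10, -4] -> [-38, -4, 7, 10, 22, 24, 29, 41, 47] -> [-4, 7, 10, 22, 24, 29, 41, 47] -> [7, 29, 41, 47] -> 124
  [-5, 15, 30, -29, -4] -> [-29, -5, -4, 15, 30] -> [-5, -4, 15, 30] -> [-5, 15] -> 10
  [-49, -10, -33, -49, 30, -8, -43] -> [-49, -49, -43, -33, -10, -8, 30] -> [30] -> [] -> 0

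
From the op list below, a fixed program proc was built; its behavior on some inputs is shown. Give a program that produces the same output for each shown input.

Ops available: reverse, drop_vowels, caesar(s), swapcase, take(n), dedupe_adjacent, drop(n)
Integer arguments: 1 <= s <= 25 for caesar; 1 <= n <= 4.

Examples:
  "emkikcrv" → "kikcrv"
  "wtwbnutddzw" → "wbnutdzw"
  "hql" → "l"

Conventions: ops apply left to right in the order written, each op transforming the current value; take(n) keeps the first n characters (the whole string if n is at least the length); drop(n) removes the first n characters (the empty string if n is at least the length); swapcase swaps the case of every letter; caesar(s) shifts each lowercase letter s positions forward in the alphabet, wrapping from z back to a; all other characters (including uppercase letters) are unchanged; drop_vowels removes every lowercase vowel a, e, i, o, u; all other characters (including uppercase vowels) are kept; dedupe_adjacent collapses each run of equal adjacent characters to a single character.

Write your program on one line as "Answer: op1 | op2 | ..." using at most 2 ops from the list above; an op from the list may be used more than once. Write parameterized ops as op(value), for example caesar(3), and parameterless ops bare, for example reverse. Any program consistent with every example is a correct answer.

drop(2) | dedupe_adjacent

Check, running the answer program on each example:
  "emkikcrv" -> "kikcrv" -> "kikcrv"
  "wtwbnutddzw" -> "wbnutddzw" -> "wbnutdzw"
  "hql" -> "l" -> "l"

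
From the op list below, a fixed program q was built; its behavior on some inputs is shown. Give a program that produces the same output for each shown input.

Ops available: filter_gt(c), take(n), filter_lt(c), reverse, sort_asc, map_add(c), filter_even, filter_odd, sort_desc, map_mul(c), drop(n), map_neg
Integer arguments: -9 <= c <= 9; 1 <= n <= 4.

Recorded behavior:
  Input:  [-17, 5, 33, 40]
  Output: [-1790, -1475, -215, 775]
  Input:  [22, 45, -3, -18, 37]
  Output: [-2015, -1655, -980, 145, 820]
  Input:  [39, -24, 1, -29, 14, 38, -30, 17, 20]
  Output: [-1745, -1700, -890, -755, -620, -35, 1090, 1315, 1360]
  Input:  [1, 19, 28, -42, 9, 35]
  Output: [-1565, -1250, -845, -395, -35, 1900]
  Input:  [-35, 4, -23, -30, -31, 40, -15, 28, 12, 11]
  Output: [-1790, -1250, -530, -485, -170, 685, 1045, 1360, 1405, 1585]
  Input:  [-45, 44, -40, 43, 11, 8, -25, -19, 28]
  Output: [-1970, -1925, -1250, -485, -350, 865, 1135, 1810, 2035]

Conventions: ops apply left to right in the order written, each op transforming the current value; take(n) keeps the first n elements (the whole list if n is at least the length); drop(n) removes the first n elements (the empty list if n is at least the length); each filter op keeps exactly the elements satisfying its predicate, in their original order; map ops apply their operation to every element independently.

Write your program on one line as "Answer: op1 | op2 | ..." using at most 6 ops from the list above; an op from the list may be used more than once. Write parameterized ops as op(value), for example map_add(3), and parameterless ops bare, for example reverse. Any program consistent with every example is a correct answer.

sort_asc | map_mul(9) | map_add(-2) | map_mul(-5) | sort_asc

Check, running the answer program on each example:
  [-17, 5, 33, 40] -> [-17, 5, 33, 40] -> [-153, 45, 297, 360] -> [-155, 43, 295, 358] -> [775, -215, -1475, -1790] -> [-1790, -1475, -215, 775]
  [22, 45, -3, -18, 37] -> [-18, -3, 22, 37, 45] -> [-162, -27, 198, 333, 405] -> [-164, -29, 196, 331, 403] -> [820, 145, -980, -1655, -2015] -> [-2015, -1655, -980, 145, 820]
  [39, -24, 1, -29, 14, 38, -30, 17, 20] -> [-30, -29, -24, 1, 14, 17, 20, 38, 39] -> [-270, -261, -216, 9, 126, 153, 180, 342, 351] -> [-272, -263, -218, 7, 124, 151, 178, 340, 349] -> [1360, 1315, 1090, -35, -620, -755, -890, -1700, -1745] -> [-1745, -1700, -890, -755, -620, -35, 1090, 1315, 1360]
  [1, 19, 28, -42, 9, 35] -> [-42, 1, 9, 19, 28, 35] -> [-378, 9, 81, 171, 252, 315] -> [-380, 7, 79, 169, 250, 313] -> [1900, -35, -395, -845, -1250, -1565] -> [-1565, -1250, -845, -395, -35, 1900]
  [-35, 4, -23, -30, -31, 40, -15, 28, 12, 11] -> [-35, -31, -30, -23, -15, 4, 11, 12, 28, 40] -> [-315, -279, -270, -207, -135, 36, 99, 108, 252, 360] -> [-317, -281, -272, -209, -137, 34, 97, 106, 250, 358] -> [1585, 1405, 1360, 1045, 685, -170, -485, -530, -1250, -1790] -> [-1790, -1250, -530, -485, -170, 685, 1045, 1360, 1405, 1585]
  [-45, 44, -40, 43, 11, 8, -25, -19, 28] -> [-45, -40, -25, -19, 8, 11, 28, 43, 44] -> [-405, -360, -225, -171, 72, 99, 252, 387, 396] -> [-407, -362, -227, -173, 70, 97, 250, 385, 394] -> [2035, 1810, 1135, 865, -350, -485, -1250, -1925, -1970] -> [-1970, -1925, -1250, -485, -350, 865, 1135, 1810, 2035]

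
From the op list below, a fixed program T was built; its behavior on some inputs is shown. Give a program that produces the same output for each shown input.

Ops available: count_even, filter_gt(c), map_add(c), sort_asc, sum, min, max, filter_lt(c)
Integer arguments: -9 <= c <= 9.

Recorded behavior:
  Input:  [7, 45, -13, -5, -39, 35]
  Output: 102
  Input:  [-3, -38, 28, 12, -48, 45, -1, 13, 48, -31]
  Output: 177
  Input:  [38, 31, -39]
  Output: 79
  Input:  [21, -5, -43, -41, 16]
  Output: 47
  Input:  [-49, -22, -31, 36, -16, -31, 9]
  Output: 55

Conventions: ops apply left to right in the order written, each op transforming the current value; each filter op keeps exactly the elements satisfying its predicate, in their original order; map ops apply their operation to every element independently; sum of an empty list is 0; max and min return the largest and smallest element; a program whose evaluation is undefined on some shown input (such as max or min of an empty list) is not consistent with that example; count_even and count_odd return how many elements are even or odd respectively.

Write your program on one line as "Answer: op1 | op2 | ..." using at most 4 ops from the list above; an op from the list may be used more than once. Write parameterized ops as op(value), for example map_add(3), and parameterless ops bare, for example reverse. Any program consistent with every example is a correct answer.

map_add(5) | filter_gt(-6) | sum

Check, running the answer program on each example:
  [7, 45, -13, -5, -39, 35] -> [12, 50, -8, 0, -34, 40] -> [12, 50, 0, 40] -> 102
  [-3, -38, 28, 12, -48, 45, -1, 13, 48, -31] -> [2, -33, 33, 17, -43, 50, 4, 18, 53, -26] -> [2, 33, 17, 50, 4, 18, 53] -> 177
  [38, 31, -39] -> [43, 36, -34] -> [43, 36] -> 79
  [21, -5, -43, -41, 16] -> [26, 0, -38, -36, 21] -> [26, 0, 21] -> 47
  [-49, -22, -31, 36, -16, -31, 9] -> [-44, -17, -26, 41, -11, -26, 14] -> [41, 14] -> 55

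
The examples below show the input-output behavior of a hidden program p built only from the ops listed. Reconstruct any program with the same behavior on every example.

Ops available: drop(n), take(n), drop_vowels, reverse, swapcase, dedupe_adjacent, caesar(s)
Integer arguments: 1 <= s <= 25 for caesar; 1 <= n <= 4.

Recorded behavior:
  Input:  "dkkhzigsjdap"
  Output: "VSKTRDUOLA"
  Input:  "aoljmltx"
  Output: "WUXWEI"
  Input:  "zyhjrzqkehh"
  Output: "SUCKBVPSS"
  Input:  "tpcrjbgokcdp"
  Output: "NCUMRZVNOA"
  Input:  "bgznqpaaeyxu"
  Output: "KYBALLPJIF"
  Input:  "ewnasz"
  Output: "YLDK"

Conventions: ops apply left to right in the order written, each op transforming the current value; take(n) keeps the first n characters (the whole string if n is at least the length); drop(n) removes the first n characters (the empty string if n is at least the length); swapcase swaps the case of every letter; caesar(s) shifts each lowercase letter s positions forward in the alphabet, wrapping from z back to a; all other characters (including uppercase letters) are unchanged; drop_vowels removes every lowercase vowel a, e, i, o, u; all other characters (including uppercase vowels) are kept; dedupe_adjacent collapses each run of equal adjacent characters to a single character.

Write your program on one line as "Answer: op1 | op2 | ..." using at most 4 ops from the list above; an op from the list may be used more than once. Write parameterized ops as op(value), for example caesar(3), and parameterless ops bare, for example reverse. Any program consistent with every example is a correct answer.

caesar(11) | drop(2) | swapcase

Check, running the answer program on each example:
  "dkkhzigsjdap" -> "ovvsktrduola" -> "vsktrduola" -> "VSKTRDUOLA"
  "aoljmltx" -> "lzwuxwei" -> "wuxwei" -> "WUXWEI"
  "zyhjrzqkehh" -> "kjsuckbvpss" -> "suckbvpss" -> "SUCKBVPSS"
  "tpcrjbgokcdp" -> "eancumrzvnoa" -> "ncumrzvnoa" -> "NCUMRZVNOA"
  "bgznqpaaeyxu" -> "mrkyballpjif" -> "kyballpjif" -> "KYBALLPJIF"
  "ewnasz" -> "phyldk" -> "yldk" -> "YLDK"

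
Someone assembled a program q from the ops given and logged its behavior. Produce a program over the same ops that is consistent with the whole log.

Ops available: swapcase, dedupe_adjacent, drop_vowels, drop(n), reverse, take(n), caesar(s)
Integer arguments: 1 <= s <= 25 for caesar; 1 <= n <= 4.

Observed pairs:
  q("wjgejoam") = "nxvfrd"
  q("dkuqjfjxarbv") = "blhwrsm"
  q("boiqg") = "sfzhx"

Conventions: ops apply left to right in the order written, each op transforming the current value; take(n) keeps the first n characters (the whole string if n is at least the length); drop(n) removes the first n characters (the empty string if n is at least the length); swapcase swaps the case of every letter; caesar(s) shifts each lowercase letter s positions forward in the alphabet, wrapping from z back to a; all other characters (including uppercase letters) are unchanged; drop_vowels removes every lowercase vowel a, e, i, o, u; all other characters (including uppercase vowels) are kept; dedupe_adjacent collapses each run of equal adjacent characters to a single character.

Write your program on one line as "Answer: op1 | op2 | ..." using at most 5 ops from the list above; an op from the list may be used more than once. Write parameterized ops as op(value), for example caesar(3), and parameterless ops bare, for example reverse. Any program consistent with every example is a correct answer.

caesar(6) | caesar(13) | caesar(24) | drop_vowels

Check, running the answer program on each example:
  "wjgejoam" -> "cpmkpugs" -> "pczxchtf" -> "naxvafrd" -> "nxvfrd"
  "dkuqjfjxarbv" -> "jqawplpdgxhb" -> "wdnjcycqtkuo" -> "ublhawaorism" -> "blhwrsm"
  "boiqg" -> "huowm" -> "uhbjz" -> "sfzhx" -> "sfzhx"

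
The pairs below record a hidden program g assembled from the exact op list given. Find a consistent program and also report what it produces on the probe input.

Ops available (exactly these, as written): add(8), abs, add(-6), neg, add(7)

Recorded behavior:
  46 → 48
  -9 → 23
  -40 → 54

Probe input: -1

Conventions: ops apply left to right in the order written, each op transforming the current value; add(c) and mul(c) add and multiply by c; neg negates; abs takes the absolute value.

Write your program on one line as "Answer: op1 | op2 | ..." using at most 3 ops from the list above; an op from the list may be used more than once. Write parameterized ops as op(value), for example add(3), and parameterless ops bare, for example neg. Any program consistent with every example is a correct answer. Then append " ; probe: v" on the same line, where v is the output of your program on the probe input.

add(-6) | abs | add(8) ; probe: 15

Check, running the answer program on each example:
  46 -> 40 -> 40 -> 48
  -9 -> -15 -> 15 -> 23
  -40 -> -46 -> 46 -> 54
  probe: -1 -> -7 -> 7 -> 15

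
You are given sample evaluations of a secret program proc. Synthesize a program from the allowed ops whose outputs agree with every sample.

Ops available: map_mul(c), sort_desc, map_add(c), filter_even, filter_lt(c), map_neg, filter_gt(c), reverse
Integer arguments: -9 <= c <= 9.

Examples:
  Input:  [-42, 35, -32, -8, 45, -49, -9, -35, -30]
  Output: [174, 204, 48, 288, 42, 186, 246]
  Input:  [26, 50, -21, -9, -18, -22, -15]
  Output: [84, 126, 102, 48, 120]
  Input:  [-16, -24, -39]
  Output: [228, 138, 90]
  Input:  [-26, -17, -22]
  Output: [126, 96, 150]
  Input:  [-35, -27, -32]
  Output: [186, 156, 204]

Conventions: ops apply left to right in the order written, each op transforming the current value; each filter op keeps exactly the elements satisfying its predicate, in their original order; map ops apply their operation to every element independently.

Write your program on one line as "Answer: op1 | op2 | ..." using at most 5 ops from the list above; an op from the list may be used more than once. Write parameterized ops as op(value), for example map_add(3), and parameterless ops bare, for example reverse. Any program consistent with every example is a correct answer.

map_neg | filter_gt(-4) | reverse | map_add(-1) | map_mul(6)

Check, running the answer program on each example:
  [-42, 35, -32, -8, 45, -49, -9, -35, -30] -> [42, -35, 32, 8, -45, 49, 9, 35, 30] -> [42, 32, 8, 49, 9, 35, 30] -> [30, 35, 9, 49, 8, 32, 42] -> [29, 34, 8, 48, 7, 31, 41] -> [174, 204, 48, 288, 42, 186, 246]
  [26, 50, -21, -9, -18, -22, -15] -> [-26, -50, 21, 9, 18, 22, 15] -> [21, 9, 18, 22, 15] -> [15, 22, 18, 9, 21] -> [14, 21, 17, 8, 20] -> [84, 126, 102, 48, 120]
  [-16, -24, -39] -> [16, 24, 39] -> [16, 24, 39] -> [39, 24, 16] -> [38, 23, 15] -> [228, 138, 90]
  [-26, -17, -22] -> [26, 17, 22] -> [26, 17, 22] -> [22, 17, 26] -> [21, 16, 25] -> [126, 96, 150]
  [-35, -27, -32] -> [35, 27, 32] -> [35, 27, 32] -> [32, 27, 35] -> [31, 26, 34] -> [186, 156, 204]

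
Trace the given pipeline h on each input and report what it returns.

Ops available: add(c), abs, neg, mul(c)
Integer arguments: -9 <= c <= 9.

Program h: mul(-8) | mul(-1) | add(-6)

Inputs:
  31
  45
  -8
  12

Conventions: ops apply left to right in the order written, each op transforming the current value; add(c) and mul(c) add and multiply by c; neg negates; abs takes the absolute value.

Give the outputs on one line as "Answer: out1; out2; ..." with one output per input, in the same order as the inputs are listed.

242; 354; -70; 90

Execution, op by op:
  31 -> -248 -> 248 -> 242
  45 -> -360 -> 360 -> 354
  -8 -> 64 -> -64 -> -70
  12 -> -96 -> 96 -> 90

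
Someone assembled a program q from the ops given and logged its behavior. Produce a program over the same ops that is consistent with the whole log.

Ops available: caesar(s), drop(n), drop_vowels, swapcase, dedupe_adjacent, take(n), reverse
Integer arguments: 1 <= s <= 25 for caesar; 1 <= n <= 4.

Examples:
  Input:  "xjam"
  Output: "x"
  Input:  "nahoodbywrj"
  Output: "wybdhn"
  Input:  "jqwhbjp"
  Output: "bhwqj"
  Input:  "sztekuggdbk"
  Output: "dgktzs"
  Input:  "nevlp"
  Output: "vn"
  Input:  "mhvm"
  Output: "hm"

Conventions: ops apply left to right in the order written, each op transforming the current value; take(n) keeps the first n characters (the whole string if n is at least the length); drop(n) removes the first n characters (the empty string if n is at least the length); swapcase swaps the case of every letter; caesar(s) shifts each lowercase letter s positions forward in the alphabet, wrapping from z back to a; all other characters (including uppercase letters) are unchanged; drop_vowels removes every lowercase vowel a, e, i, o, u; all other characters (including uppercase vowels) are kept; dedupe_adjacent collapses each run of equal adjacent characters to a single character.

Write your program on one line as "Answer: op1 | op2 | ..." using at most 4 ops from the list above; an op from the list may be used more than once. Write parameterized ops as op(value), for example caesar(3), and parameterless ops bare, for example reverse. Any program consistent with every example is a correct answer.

reverse | drop_vowels | drop(2) | dedupe_adjacent

Check, running the answer program on each example:
  "xjam" -> "majx" -> "mjx" -> "x" -> "x"
  "nahoodbywrj" -> "jrwybdoohan" -> "jrwybdhn" -> "wybdhn" -> "wybdhn"
  "jqwhbjp" -> "pjbhwqj" -> "pjbhwqj" -> "bhwqj" -> "bhwqj"
  "sztekuggdbk" -> "kbdgguketzs" -> "kbdggktzs" -> "dggktzs" -> "dgktzs"
  "nevlp" -> "plven" -> "plvn" -> "vn" -> "vn"
  "mhvm" -> "mvhm" -> "mvhm" -> "hm" -> "hm"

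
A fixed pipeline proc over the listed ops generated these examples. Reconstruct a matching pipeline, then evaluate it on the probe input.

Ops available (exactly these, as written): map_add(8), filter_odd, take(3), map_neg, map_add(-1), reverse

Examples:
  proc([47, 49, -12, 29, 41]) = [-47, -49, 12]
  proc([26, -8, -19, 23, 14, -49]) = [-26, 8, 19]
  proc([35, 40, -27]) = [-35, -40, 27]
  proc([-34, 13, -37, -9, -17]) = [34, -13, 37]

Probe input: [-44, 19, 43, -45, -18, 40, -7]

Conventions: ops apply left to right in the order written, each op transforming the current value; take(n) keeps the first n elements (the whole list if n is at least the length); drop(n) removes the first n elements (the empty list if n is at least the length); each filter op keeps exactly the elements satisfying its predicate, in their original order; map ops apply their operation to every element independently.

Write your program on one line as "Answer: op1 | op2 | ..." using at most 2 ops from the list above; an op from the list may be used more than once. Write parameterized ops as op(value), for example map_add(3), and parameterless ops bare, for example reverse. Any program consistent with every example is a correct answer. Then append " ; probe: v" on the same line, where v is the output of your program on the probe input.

map_neg | take(3) ; probe: [44, -19, -43]

Check, running the answer program on each example:
  [47, 49, -12, 29, 41] -> [-47, -49, 12, -29, -41] -> [-47, -49, 12]
  [26, -8, -19, 23, 14, -49] -> [-26, 8, 19, -23, -14, 49] -> [-26, 8, 19]
  [35, 40, -27] -> [-35, -40, 27] -> [-35, -40, 27]
  [-34, 13, -37, -9, -17] -> [34, -13, 37, 9, 17] -> [34, -13, 37]
  probe: [-44, 19, 43, -45, -18, 40, -7] -> [44, -19, -43, 45, 18, -40, 7] -> [44, -19, -43]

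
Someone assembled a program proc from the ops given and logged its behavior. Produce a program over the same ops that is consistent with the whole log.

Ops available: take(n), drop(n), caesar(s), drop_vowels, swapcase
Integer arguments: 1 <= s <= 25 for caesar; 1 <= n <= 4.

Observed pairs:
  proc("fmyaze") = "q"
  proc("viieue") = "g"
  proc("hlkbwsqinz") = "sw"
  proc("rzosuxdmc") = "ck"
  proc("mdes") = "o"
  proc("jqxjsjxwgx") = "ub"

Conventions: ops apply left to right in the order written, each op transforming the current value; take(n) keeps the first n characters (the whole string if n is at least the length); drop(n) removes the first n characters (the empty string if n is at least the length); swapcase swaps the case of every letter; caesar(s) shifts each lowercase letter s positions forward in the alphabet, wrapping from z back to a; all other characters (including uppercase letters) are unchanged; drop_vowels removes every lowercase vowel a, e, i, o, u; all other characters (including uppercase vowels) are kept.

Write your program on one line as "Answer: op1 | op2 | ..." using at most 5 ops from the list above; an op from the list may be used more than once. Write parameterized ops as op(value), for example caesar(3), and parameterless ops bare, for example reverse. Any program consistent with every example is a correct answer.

take(2) | caesar(24) | caesar(24) | drop_vowels | caesar(15)

Check, running the answer program on each example:
  "fmyaze" -> "fm" -> "dk" -> "bi" -> "b" -> "q"
  "viieue" -> "vi" -> "tg" -> "re" -> "r" -> "g"
  "hlkbwsqinz" -> "hl" -> "fj" -> "dh" -> "dh" -> "sw"
  "rzosuxdmc" -> "rz" -> "px" -> "nv" -> "nv" -> "ck"
  "mdes" -> "md" -> "kb" -> "iz" -> "z" -> "o"
  "jqxjsjxwgx" -> "jq" -> "ho" -> "fm" -> "fm" -> "ub"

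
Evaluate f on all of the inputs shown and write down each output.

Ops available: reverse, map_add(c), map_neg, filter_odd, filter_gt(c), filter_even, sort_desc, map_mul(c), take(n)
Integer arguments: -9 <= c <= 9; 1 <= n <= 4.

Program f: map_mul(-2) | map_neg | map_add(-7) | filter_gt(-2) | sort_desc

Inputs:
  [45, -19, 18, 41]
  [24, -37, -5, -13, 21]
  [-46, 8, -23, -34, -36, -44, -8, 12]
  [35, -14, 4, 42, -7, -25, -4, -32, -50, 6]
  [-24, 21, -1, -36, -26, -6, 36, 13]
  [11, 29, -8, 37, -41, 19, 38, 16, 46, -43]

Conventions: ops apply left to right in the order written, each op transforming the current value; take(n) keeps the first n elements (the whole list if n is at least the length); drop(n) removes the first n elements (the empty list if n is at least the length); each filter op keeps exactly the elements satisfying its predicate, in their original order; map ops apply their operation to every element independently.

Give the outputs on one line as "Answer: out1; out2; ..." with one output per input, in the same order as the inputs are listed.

[83, 75, 29]; [41, 35]; [17, 9]; [77, 63, 5, 1]; [65, 35, 19]; [85, 69, 67, 51, 31, 25, 15]

Execution, op by op:
  [45, -19, 18, 41] -> [-90, 38, -36, -82] -> [90, -38, 36, 82] -> [83, -45, 29, 75] -> [83, 29, 75] -> [83, 75, 29]
  [24, -37, -5, -13, 21] -> [-48, 74, 10, 26, -42] -> [48, -74, -10, -26, 42] -> [41, -81, -17, -33, 35] -> [41, 35] -> [41, 35]
  [-46, 8, -23, -34, -36, -44, -8, 12] -> [92, -16, 46, 68, 72, 88, 16, -24] -> [-92, 16, -46, -68, -72, -88, -16, 24] -> [-99, 9, -53, -75, -79, -95, -23, 17] -> [9, 17] -> [17, 9]
  [35, -14, 4, 42, -7, -25, -4, -32, -50, 6] -> [-70, 28, -8, -84, 14, 50, 8, 64, 100, -12] -> [70, -28, 8, 84, -14, -50, -8, -64, -100, 12] -> [63, -35, 1, 77, -21, -57, -15, -71, -107, 5] -> [63, 1, 77, 5] -> [77, 63, 5, 1]
  [-24, 21, -1, -36, -26, -6, 36, 13] -> [48, -42, 2, 72, 52, 12, -72, -26] -> [-48, 42, -2, -72, -52, -12, 72, 26] -> [-55, 35, -9, -79, -59, -19, 65, 19] -> [35, 65, 19] -> [65, 35, 19]
  [11, 29, -8, 37, -41, 19, 38, 16, 46, -43] -> [-22, -58, 16, -74, 82, -38, -76, -32, -92, 86] -> [22, 58, -16, 74, -82, 38, 76, 32, 92, -86] -> [15, 51, -23, 67, -89, 31, 69, 25, 85, -93] -> [15, 51, 67, 31, 69, 25, 85] -> [85, 69, 67, 51, 31, 25, 15]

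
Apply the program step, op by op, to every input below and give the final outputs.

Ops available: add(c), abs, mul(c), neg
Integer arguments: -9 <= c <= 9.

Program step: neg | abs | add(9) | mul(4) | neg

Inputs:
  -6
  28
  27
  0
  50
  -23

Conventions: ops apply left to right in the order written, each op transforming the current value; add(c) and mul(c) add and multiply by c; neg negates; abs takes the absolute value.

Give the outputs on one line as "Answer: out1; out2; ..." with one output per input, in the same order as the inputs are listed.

-60; -148; -144; -36; -236; -128

Execution, op by op:
  -6 -> 6 -> 6 -> 15 -> 60 -> -60
  28 -> -28 -> 28 -> 37 -> 148 -> -148
  27 -> -27 -> 27 -> 36 -> 144 -> -144
  0 -> 0 -> 0 -> 9 -> 36 -> -36
  50 -> -50 -> 50 -> 59 -> 236 -> -236
  -23 -> 23 -> 23 -> 32 -> 128 -> -128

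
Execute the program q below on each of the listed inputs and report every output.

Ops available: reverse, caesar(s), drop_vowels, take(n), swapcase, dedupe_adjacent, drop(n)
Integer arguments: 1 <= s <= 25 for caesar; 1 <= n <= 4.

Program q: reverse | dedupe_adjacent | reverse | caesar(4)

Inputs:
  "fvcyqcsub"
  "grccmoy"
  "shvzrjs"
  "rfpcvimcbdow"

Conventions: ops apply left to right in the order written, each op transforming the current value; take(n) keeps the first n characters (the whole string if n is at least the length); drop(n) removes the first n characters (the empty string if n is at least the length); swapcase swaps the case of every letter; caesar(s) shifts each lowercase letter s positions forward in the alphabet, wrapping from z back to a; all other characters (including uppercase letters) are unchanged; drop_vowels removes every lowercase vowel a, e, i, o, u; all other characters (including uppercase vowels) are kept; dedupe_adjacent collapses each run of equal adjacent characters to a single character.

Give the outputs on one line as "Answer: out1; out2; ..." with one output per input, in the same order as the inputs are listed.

"jzgcugwyf"; "kvgqsc"; "wlzdvnw"; "vjtgzmqgfhsa"

Execution, op by op:
  "fvcyqcsub" -> "buscqycvf" -> "buscqycvf" -> "fvcyqcsub" -> "jzgcugwyf"
  "grccmoy" -> "yomccrg" -> "yomcrg" -> "grcmoy" -> "kvgqsc"
  "shvzrjs" -> "sjrzvhs" -> "sjrzvhs" -> "shvzrjs" -> "wlzdvnw"
  "rfpcvimcbdow" -> "wodbcmivcpfr" -> "wodbcmivcpfr" -> "rfpcvimcbdow" -> "vjtgzmqgfhsa"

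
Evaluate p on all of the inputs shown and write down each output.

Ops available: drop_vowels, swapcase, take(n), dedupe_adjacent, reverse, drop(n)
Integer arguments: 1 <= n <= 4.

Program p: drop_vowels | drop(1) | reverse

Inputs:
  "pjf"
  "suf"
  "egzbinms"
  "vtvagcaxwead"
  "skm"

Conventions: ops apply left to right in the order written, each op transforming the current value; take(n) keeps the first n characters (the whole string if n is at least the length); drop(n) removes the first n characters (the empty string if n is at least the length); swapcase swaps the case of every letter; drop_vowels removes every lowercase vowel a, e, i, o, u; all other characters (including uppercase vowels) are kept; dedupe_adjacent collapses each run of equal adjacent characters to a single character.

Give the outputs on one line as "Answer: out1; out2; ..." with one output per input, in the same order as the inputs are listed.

Execution, op by op:
  "pjf" -> "pjf" -> "jf" -> "fj"
  "suf" -> "sf" -> "f" -> "f"
  "egzbinms" -> "gzbnms" -> "zbnms" -> "smnbz"
  "vtvagcaxwead" -> "vtvgcxwd" -> "tvgcxwd" -> "dwxcgvt"
  "skm" -> "skm" -> "km" -> "mk"

"fj"; "f"; "smnbz"; "dwxcgvt"; "mk"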